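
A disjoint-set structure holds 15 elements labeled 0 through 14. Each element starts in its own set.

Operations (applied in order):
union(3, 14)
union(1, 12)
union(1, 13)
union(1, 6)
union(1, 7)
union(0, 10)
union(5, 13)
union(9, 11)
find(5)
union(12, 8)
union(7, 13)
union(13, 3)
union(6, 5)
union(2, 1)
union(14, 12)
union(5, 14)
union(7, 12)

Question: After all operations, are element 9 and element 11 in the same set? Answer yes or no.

Answer: yes

Derivation:
Step 1: union(3, 14) -> merged; set of 3 now {3, 14}
Step 2: union(1, 12) -> merged; set of 1 now {1, 12}
Step 3: union(1, 13) -> merged; set of 1 now {1, 12, 13}
Step 4: union(1, 6) -> merged; set of 1 now {1, 6, 12, 13}
Step 5: union(1, 7) -> merged; set of 1 now {1, 6, 7, 12, 13}
Step 6: union(0, 10) -> merged; set of 0 now {0, 10}
Step 7: union(5, 13) -> merged; set of 5 now {1, 5, 6, 7, 12, 13}
Step 8: union(9, 11) -> merged; set of 9 now {9, 11}
Step 9: find(5) -> no change; set of 5 is {1, 5, 6, 7, 12, 13}
Step 10: union(12, 8) -> merged; set of 12 now {1, 5, 6, 7, 8, 12, 13}
Step 11: union(7, 13) -> already same set; set of 7 now {1, 5, 6, 7, 8, 12, 13}
Step 12: union(13, 3) -> merged; set of 13 now {1, 3, 5, 6, 7, 8, 12, 13, 14}
Step 13: union(6, 5) -> already same set; set of 6 now {1, 3, 5, 6, 7, 8, 12, 13, 14}
Step 14: union(2, 1) -> merged; set of 2 now {1, 2, 3, 5, 6, 7, 8, 12, 13, 14}
Step 15: union(14, 12) -> already same set; set of 14 now {1, 2, 3, 5, 6, 7, 8, 12, 13, 14}
Step 16: union(5, 14) -> already same set; set of 5 now {1, 2, 3, 5, 6, 7, 8, 12, 13, 14}
Step 17: union(7, 12) -> already same set; set of 7 now {1, 2, 3, 5, 6, 7, 8, 12, 13, 14}
Set of 9: {9, 11}; 11 is a member.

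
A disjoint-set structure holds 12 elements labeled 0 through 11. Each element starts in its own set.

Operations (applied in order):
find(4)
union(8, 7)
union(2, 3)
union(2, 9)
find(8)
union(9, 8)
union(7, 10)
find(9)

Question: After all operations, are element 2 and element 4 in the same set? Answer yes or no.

Answer: no

Derivation:
Step 1: find(4) -> no change; set of 4 is {4}
Step 2: union(8, 7) -> merged; set of 8 now {7, 8}
Step 3: union(2, 3) -> merged; set of 2 now {2, 3}
Step 4: union(2, 9) -> merged; set of 2 now {2, 3, 9}
Step 5: find(8) -> no change; set of 8 is {7, 8}
Step 6: union(9, 8) -> merged; set of 9 now {2, 3, 7, 8, 9}
Step 7: union(7, 10) -> merged; set of 7 now {2, 3, 7, 8, 9, 10}
Step 8: find(9) -> no change; set of 9 is {2, 3, 7, 8, 9, 10}
Set of 2: {2, 3, 7, 8, 9, 10}; 4 is not a member.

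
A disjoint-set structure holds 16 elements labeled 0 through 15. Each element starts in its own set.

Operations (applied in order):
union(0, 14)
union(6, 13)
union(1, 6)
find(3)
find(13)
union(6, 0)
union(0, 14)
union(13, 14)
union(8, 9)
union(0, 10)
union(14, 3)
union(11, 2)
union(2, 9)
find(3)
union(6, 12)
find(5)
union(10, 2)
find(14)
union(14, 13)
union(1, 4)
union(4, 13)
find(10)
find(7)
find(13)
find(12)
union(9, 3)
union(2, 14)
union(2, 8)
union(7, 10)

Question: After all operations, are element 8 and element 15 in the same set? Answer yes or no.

Step 1: union(0, 14) -> merged; set of 0 now {0, 14}
Step 2: union(6, 13) -> merged; set of 6 now {6, 13}
Step 3: union(1, 6) -> merged; set of 1 now {1, 6, 13}
Step 4: find(3) -> no change; set of 3 is {3}
Step 5: find(13) -> no change; set of 13 is {1, 6, 13}
Step 6: union(6, 0) -> merged; set of 6 now {0, 1, 6, 13, 14}
Step 7: union(0, 14) -> already same set; set of 0 now {0, 1, 6, 13, 14}
Step 8: union(13, 14) -> already same set; set of 13 now {0, 1, 6, 13, 14}
Step 9: union(8, 9) -> merged; set of 8 now {8, 9}
Step 10: union(0, 10) -> merged; set of 0 now {0, 1, 6, 10, 13, 14}
Step 11: union(14, 3) -> merged; set of 14 now {0, 1, 3, 6, 10, 13, 14}
Step 12: union(11, 2) -> merged; set of 11 now {2, 11}
Step 13: union(2, 9) -> merged; set of 2 now {2, 8, 9, 11}
Step 14: find(3) -> no change; set of 3 is {0, 1, 3, 6, 10, 13, 14}
Step 15: union(6, 12) -> merged; set of 6 now {0, 1, 3, 6, 10, 12, 13, 14}
Step 16: find(5) -> no change; set of 5 is {5}
Step 17: union(10, 2) -> merged; set of 10 now {0, 1, 2, 3, 6, 8, 9, 10, 11, 12, 13, 14}
Step 18: find(14) -> no change; set of 14 is {0, 1, 2, 3, 6, 8, 9, 10, 11, 12, 13, 14}
Step 19: union(14, 13) -> already same set; set of 14 now {0, 1, 2, 3, 6, 8, 9, 10, 11, 12, 13, 14}
Step 20: union(1, 4) -> merged; set of 1 now {0, 1, 2, 3, 4, 6, 8, 9, 10, 11, 12, 13, 14}
Step 21: union(4, 13) -> already same set; set of 4 now {0, 1, 2, 3, 4, 6, 8, 9, 10, 11, 12, 13, 14}
Step 22: find(10) -> no change; set of 10 is {0, 1, 2, 3, 4, 6, 8, 9, 10, 11, 12, 13, 14}
Step 23: find(7) -> no change; set of 7 is {7}
Step 24: find(13) -> no change; set of 13 is {0, 1, 2, 3, 4, 6, 8, 9, 10, 11, 12, 13, 14}
Step 25: find(12) -> no change; set of 12 is {0, 1, 2, 3, 4, 6, 8, 9, 10, 11, 12, 13, 14}
Step 26: union(9, 3) -> already same set; set of 9 now {0, 1, 2, 3, 4, 6, 8, 9, 10, 11, 12, 13, 14}
Step 27: union(2, 14) -> already same set; set of 2 now {0, 1, 2, 3, 4, 6, 8, 9, 10, 11, 12, 13, 14}
Step 28: union(2, 8) -> already same set; set of 2 now {0, 1, 2, 3, 4, 6, 8, 9, 10, 11, 12, 13, 14}
Step 29: union(7, 10) -> merged; set of 7 now {0, 1, 2, 3, 4, 6, 7, 8, 9, 10, 11, 12, 13, 14}
Set of 8: {0, 1, 2, 3, 4, 6, 7, 8, 9, 10, 11, 12, 13, 14}; 15 is not a member.

Answer: no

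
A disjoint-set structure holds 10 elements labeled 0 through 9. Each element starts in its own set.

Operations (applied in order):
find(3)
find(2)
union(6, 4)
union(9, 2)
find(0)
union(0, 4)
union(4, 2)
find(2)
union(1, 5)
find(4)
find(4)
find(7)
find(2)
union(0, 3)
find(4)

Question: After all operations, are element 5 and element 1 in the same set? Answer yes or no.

Answer: yes

Derivation:
Step 1: find(3) -> no change; set of 3 is {3}
Step 2: find(2) -> no change; set of 2 is {2}
Step 3: union(6, 4) -> merged; set of 6 now {4, 6}
Step 4: union(9, 2) -> merged; set of 9 now {2, 9}
Step 5: find(0) -> no change; set of 0 is {0}
Step 6: union(0, 4) -> merged; set of 0 now {0, 4, 6}
Step 7: union(4, 2) -> merged; set of 4 now {0, 2, 4, 6, 9}
Step 8: find(2) -> no change; set of 2 is {0, 2, 4, 6, 9}
Step 9: union(1, 5) -> merged; set of 1 now {1, 5}
Step 10: find(4) -> no change; set of 4 is {0, 2, 4, 6, 9}
Step 11: find(4) -> no change; set of 4 is {0, 2, 4, 6, 9}
Step 12: find(7) -> no change; set of 7 is {7}
Step 13: find(2) -> no change; set of 2 is {0, 2, 4, 6, 9}
Step 14: union(0, 3) -> merged; set of 0 now {0, 2, 3, 4, 6, 9}
Step 15: find(4) -> no change; set of 4 is {0, 2, 3, 4, 6, 9}
Set of 5: {1, 5}; 1 is a member.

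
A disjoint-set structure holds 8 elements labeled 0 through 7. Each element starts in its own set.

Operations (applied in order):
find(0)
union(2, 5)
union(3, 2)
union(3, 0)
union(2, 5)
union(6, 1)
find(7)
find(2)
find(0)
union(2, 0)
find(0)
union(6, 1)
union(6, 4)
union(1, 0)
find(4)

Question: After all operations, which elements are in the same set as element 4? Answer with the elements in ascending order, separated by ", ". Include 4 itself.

Answer: 0, 1, 2, 3, 4, 5, 6

Derivation:
Step 1: find(0) -> no change; set of 0 is {0}
Step 2: union(2, 5) -> merged; set of 2 now {2, 5}
Step 3: union(3, 2) -> merged; set of 3 now {2, 3, 5}
Step 4: union(3, 0) -> merged; set of 3 now {0, 2, 3, 5}
Step 5: union(2, 5) -> already same set; set of 2 now {0, 2, 3, 5}
Step 6: union(6, 1) -> merged; set of 6 now {1, 6}
Step 7: find(7) -> no change; set of 7 is {7}
Step 8: find(2) -> no change; set of 2 is {0, 2, 3, 5}
Step 9: find(0) -> no change; set of 0 is {0, 2, 3, 5}
Step 10: union(2, 0) -> already same set; set of 2 now {0, 2, 3, 5}
Step 11: find(0) -> no change; set of 0 is {0, 2, 3, 5}
Step 12: union(6, 1) -> already same set; set of 6 now {1, 6}
Step 13: union(6, 4) -> merged; set of 6 now {1, 4, 6}
Step 14: union(1, 0) -> merged; set of 1 now {0, 1, 2, 3, 4, 5, 6}
Step 15: find(4) -> no change; set of 4 is {0, 1, 2, 3, 4, 5, 6}
Component of 4: {0, 1, 2, 3, 4, 5, 6}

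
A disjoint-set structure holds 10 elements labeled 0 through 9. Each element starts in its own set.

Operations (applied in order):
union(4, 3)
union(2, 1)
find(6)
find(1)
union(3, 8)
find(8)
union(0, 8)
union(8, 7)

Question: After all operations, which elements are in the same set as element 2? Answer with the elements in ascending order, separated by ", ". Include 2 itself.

Step 1: union(4, 3) -> merged; set of 4 now {3, 4}
Step 2: union(2, 1) -> merged; set of 2 now {1, 2}
Step 3: find(6) -> no change; set of 6 is {6}
Step 4: find(1) -> no change; set of 1 is {1, 2}
Step 5: union(3, 8) -> merged; set of 3 now {3, 4, 8}
Step 6: find(8) -> no change; set of 8 is {3, 4, 8}
Step 7: union(0, 8) -> merged; set of 0 now {0, 3, 4, 8}
Step 8: union(8, 7) -> merged; set of 8 now {0, 3, 4, 7, 8}
Component of 2: {1, 2}

Answer: 1, 2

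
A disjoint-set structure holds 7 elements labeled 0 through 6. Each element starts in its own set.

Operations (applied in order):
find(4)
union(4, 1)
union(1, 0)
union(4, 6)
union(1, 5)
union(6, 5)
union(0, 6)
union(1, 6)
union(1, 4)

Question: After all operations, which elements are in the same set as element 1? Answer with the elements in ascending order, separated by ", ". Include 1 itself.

Answer: 0, 1, 4, 5, 6

Derivation:
Step 1: find(4) -> no change; set of 4 is {4}
Step 2: union(4, 1) -> merged; set of 4 now {1, 4}
Step 3: union(1, 0) -> merged; set of 1 now {0, 1, 4}
Step 4: union(4, 6) -> merged; set of 4 now {0, 1, 4, 6}
Step 5: union(1, 5) -> merged; set of 1 now {0, 1, 4, 5, 6}
Step 6: union(6, 5) -> already same set; set of 6 now {0, 1, 4, 5, 6}
Step 7: union(0, 6) -> already same set; set of 0 now {0, 1, 4, 5, 6}
Step 8: union(1, 6) -> already same set; set of 1 now {0, 1, 4, 5, 6}
Step 9: union(1, 4) -> already same set; set of 1 now {0, 1, 4, 5, 6}
Component of 1: {0, 1, 4, 5, 6}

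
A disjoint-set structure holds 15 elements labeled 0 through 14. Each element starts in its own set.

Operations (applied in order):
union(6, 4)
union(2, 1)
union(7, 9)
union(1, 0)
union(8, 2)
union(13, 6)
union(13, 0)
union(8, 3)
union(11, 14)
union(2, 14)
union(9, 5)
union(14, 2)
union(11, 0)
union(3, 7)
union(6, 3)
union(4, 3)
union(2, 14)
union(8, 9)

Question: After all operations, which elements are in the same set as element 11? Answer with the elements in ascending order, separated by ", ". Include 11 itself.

Answer: 0, 1, 2, 3, 4, 5, 6, 7, 8, 9, 11, 13, 14

Derivation:
Step 1: union(6, 4) -> merged; set of 6 now {4, 6}
Step 2: union(2, 1) -> merged; set of 2 now {1, 2}
Step 3: union(7, 9) -> merged; set of 7 now {7, 9}
Step 4: union(1, 0) -> merged; set of 1 now {0, 1, 2}
Step 5: union(8, 2) -> merged; set of 8 now {0, 1, 2, 8}
Step 6: union(13, 6) -> merged; set of 13 now {4, 6, 13}
Step 7: union(13, 0) -> merged; set of 13 now {0, 1, 2, 4, 6, 8, 13}
Step 8: union(8, 3) -> merged; set of 8 now {0, 1, 2, 3, 4, 6, 8, 13}
Step 9: union(11, 14) -> merged; set of 11 now {11, 14}
Step 10: union(2, 14) -> merged; set of 2 now {0, 1, 2, 3, 4, 6, 8, 11, 13, 14}
Step 11: union(9, 5) -> merged; set of 9 now {5, 7, 9}
Step 12: union(14, 2) -> already same set; set of 14 now {0, 1, 2, 3, 4, 6, 8, 11, 13, 14}
Step 13: union(11, 0) -> already same set; set of 11 now {0, 1, 2, 3, 4, 6, 8, 11, 13, 14}
Step 14: union(3, 7) -> merged; set of 3 now {0, 1, 2, 3, 4, 5, 6, 7, 8, 9, 11, 13, 14}
Step 15: union(6, 3) -> already same set; set of 6 now {0, 1, 2, 3, 4, 5, 6, 7, 8, 9, 11, 13, 14}
Step 16: union(4, 3) -> already same set; set of 4 now {0, 1, 2, 3, 4, 5, 6, 7, 8, 9, 11, 13, 14}
Step 17: union(2, 14) -> already same set; set of 2 now {0, 1, 2, 3, 4, 5, 6, 7, 8, 9, 11, 13, 14}
Step 18: union(8, 9) -> already same set; set of 8 now {0, 1, 2, 3, 4, 5, 6, 7, 8, 9, 11, 13, 14}
Component of 11: {0, 1, 2, 3, 4, 5, 6, 7, 8, 9, 11, 13, 14}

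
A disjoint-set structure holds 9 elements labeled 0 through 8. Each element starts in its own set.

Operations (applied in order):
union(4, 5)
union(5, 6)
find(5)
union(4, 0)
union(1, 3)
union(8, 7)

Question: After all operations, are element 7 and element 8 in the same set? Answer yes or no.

Answer: yes

Derivation:
Step 1: union(4, 5) -> merged; set of 4 now {4, 5}
Step 2: union(5, 6) -> merged; set of 5 now {4, 5, 6}
Step 3: find(5) -> no change; set of 5 is {4, 5, 6}
Step 4: union(4, 0) -> merged; set of 4 now {0, 4, 5, 6}
Step 5: union(1, 3) -> merged; set of 1 now {1, 3}
Step 6: union(8, 7) -> merged; set of 8 now {7, 8}
Set of 7: {7, 8}; 8 is a member.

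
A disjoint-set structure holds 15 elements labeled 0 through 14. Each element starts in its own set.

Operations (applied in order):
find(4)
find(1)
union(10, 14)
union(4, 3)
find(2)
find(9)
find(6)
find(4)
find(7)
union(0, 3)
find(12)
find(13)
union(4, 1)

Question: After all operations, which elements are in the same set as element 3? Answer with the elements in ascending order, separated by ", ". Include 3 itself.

Step 1: find(4) -> no change; set of 4 is {4}
Step 2: find(1) -> no change; set of 1 is {1}
Step 3: union(10, 14) -> merged; set of 10 now {10, 14}
Step 4: union(4, 3) -> merged; set of 4 now {3, 4}
Step 5: find(2) -> no change; set of 2 is {2}
Step 6: find(9) -> no change; set of 9 is {9}
Step 7: find(6) -> no change; set of 6 is {6}
Step 8: find(4) -> no change; set of 4 is {3, 4}
Step 9: find(7) -> no change; set of 7 is {7}
Step 10: union(0, 3) -> merged; set of 0 now {0, 3, 4}
Step 11: find(12) -> no change; set of 12 is {12}
Step 12: find(13) -> no change; set of 13 is {13}
Step 13: union(4, 1) -> merged; set of 4 now {0, 1, 3, 4}
Component of 3: {0, 1, 3, 4}

Answer: 0, 1, 3, 4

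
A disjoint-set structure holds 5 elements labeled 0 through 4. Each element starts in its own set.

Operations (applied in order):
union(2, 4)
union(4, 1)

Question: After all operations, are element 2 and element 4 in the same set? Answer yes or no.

Step 1: union(2, 4) -> merged; set of 2 now {2, 4}
Step 2: union(4, 1) -> merged; set of 4 now {1, 2, 4}
Set of 2: {1, 2, 4}; 4 is a member.

Answer: yes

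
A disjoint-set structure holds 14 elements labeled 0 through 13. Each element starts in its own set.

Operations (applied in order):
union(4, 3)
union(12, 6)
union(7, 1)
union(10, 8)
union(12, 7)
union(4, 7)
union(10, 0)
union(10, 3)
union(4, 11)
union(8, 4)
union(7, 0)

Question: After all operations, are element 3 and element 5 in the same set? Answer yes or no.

Answer: no

Derivation:
Step 1: union(4, 3) -> merged; set of 4 now {3, 4}
Step 2: union(12, 6) -> merged; set of 12 now {6, 12}
Step 3: union(7, 1) -> merged; set of 7 now {1, 7}
Step 4: union(10, 8) -> merged; set of 10 now {8, 10}
Step 5: union(12, 7) -> merged; set of 12 now {1, 6, 7, 12}
Step 6: union(4, 7) -> merged; set of 4 now {1, 3, 4, 6, 7, 12}
Step 7: union(10, 0) -> merged; set of 10 now {0, 8, 10}
Step 8: union(10, 3) -> merged; set of 10 now {0, 1, 3, 4, 6, 7, 8, 10, 12}
Step 9: union(4, 11) -> merged; set of 4 now {0, 1, 3, 4, 6, 7, 8, 10, 11, 12}
Step 10: union(8, 4) -> already same set; set of 8 now {0, 1, 3, 4, 6, 7, 8, 10, 11, 12}
Step 11: union(7, 0) -> already same set; set of 7 now {0, 1, 3, 4, 6, 7, 8, 10, 11, 12}
Set of 3: {0, 1, 3, 4, 6, 7, 8, 10, 11, 12}; 5 is not a member.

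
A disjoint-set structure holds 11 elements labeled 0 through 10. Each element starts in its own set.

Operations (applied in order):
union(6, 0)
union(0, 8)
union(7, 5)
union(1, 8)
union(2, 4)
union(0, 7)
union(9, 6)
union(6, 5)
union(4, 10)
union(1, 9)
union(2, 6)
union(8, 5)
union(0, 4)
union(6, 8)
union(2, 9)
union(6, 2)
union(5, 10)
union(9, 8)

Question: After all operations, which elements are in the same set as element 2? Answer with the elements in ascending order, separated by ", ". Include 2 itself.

Answer: 0, 1, 2, 4, 5, 6, 7, 8, 9, 10

Derivation:
Step 1: union(6, 0) -> merged; set of 6 now {0, 6}
Step 2: union(0, 8) -> merged; set of 0 now {0, 6, 8}
Step 3: union(7, 5) -> merged; set of 7 now {5, 7}
Step 4: union(1, 8) -> merged; set of 1 now {0, 1, 6, 8}
Step 5: union(2, 4) -> merged; set of 2 now {2, 4}
Step 6: union(0, 7) -> merged; set of 0 now {0, 1, 5, 6, 7, 8}
Step 7: union(9, 6) -> merged; set of 9 now {0, 1, 5, 6, 7, 8, 9}
Step 8: union(6, 5) -> already same set; set of 6 now {0, 1, 5, 6, 7, 8, 9}
Step 9: union(4, 10) -> merged; set of 4 now {2, 4, 10}
Step 10: union(1, 9) -> already same set; set of 1 now {0, 1, 5, 6, 7, 8, 9}
Step 11: union(2, 6) -> merged; set of 2 now {0, 1, 2, 4, 5, 6, 7, 8, 9, 10}
Step 12: union(8, 5) -> already same set; set of 8 now {0, 1, 2, 4, 5, 6, 7, 8, 9, 10}
Step 13: union(0, 4) -> already same set; set of 0 now {0, 1, 2, 4, 5, 6, 7, 8, 9, 10}
Step 14: union(6, 8) -> already same set; set of 6 now {0, 1, 2, 4, 5, 6, 7, 8, 9, 10}
Step 15: union(2, 9) -> already same set; set of 2 now {0, 1, 2, 4, 5, 6, 7, 8, 9, 10}
Step 16: union(6, 2) -> already same set; set of 6 now {0, 1, 2, 4, 5, 6, 7, 8, 9, 10}
Step 17: union(5, 10) -> already same set; set of 5 now {0, 1, 2, 4, 5, 6, 7, 8, 9, 10}
Step 18: union(9, 8) -> already same set; set of 9 now {0, 1, 2, 4, 5, 6, 7, 8, 9, 10}
Component of 2: {0, 1, 2, 4, 5, 6, 7, 8, 9, 10}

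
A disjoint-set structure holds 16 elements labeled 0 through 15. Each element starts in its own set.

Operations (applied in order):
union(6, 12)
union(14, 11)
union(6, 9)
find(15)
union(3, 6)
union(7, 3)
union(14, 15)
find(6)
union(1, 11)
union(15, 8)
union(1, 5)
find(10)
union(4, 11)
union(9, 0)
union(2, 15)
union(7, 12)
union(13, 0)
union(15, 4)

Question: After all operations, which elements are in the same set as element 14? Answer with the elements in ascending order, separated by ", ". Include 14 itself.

Step 1: union(6, 12) -> merged; set of 6 now {6, 12}
Step 2: union(14, 11) -> merged; set of 14 now {11, 14}
Step 3: union(6, 9) -> merged; set of 6 now {6, 9, 12}
Step 4: find(15) -> no change; set of 15 is {15}
Step 5: union(3, 6) -> merged; set of 3 now {3, 6, 9, 12}
Step 6: union(7, 3) -> merged; set of 7 now {3, 6, 7, 9, 12}
Step 7: union(14, 15) -> merged; set of 14 now {11, 14, 15}
Step 8: find(6) -> no change; set of 6 is {3, 6, 7, 9, 12}
Step 9: union(1, 11) -> merged; set of 1 now {1, 11, 14, 15}
Step 10: union(15, 8) -> merged; set of 15 now {1, 8, 11, 14, 15}
Step 11: union(1, 5) -> merged; set of 1 now {1, 5, 8, 11, 14, 15}
Step 12: find(10) -> no change; set of 10 is {10}
Step 13: union(4, 11) -> merged; set of 4 now {1, 4, 5, 8, 11, 14, 15}
Step 14: union(9, 0) -> merged; set of 9 now {0, 3, 6, 7, 9, 12}
Step 15: union(2, 15) -> merged; set of 2 now {1, 2, 4, 5, 8, 11, 14, 15}
Step 16: union(7, 12) -> already same set; set of 7 now {0, 3, 6, 7, 9, 12}
Step 17: union(13, 0) -> merged; set of 13 now {0, 3, 6, 7, 9, 12, 13}
Step 18: union(15, 4) -> already same set; set of 15 now {1, 2, 4, 5, 8, 11, 14, 15}
Component of 14: {1, 2, 4, 5, 8, 11, 14, 15}

Answer: 1, 2, 4, 5, 8, 11, 14, 15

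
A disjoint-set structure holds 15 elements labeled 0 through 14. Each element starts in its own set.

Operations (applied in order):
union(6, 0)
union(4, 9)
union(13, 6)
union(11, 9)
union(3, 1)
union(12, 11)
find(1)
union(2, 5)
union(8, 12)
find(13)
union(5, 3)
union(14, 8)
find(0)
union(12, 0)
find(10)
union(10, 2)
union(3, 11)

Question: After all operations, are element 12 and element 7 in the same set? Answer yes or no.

Answer: no

Derivation:
Step 1: union(6, 0) -> merged; set of 6 now {0, 6}
Step 2: union(4, 9) -> merged; set of 4 now {4, 9}
Step 3: union(13, 6) -> merged; set of 13 now {0, 6, 13}
Step 4: union(11, 9) -> merged; set of 11 now {4, 9, 11}
Step 5: union(3, 1) -> merged; set of 3 now {1, 3}
Step 6: union(12, 11) -> merged; set of 12 now {4, 9, 11, 12}
Step 7: find(1) -> no change; set of 1 is {1, 3}
Step 8: union(2, 5) -> merged; set of 2 now {2, 5}
Step 9: union(8, 12) -> merged; set of 8 now {4, 8, 9, 11, 12}
Step 10: find(13) -> no change; set of 13 is {0, 6, 13}
Step 11: union(5, 3) -> merged; set of 5 now {1, 2, 3, 5}
Step 12: union(14, 8) -> merged; set of 14 now {4, 8, 9, 11, 12, 14}
Step 13: find(0) -> no change; set of 0 is {0, 6, 13}
Step 14: union(12, 0) -> merged; set of 12 now {0, 4, 6, 8, 9, 11, 12, 13, 14}
Step 15: find(10) -> no change; set of 10 is {10}
Step 16: union(10, 2) -> merged; set of 10 now {1, 2, 3, 5, 10}
Step 17: union(3, 11) -> merged; set of 3 now {0, 1, 2, 3, 4, 5, 6, 8, 9, 10, 11, 12, 13, 14}
Set of 12: {0, 1, 2, 3, 4, 5, 6, 8, 9, 10, 11, 12, 13, 14}; 7 is not a member.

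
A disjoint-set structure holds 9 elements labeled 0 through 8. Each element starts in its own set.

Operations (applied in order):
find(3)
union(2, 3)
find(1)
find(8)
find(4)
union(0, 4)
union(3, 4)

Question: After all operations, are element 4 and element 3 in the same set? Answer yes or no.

Answer: yes

Derivation:
Step 1: find(3) -> no change; set of 3 is {3}
Step 2: union(2, 3) -> merged; set of 2 now {2, 3}
Step 3: find(1) -> no change; set of 1 is {1}
Step 4: find(8) -> no change; set of 8 is {8}
Step 5: find(4) -> no change; set of 4 is {4}
Step 6: union(0, 4) -> merged; set of 0 now {0, 4}
Step 7: union(3, 4) -> merged; set of 3 now {0, 2, 3, 4}
Set of 4: {0, 2, 3, 4}; 3 is a member.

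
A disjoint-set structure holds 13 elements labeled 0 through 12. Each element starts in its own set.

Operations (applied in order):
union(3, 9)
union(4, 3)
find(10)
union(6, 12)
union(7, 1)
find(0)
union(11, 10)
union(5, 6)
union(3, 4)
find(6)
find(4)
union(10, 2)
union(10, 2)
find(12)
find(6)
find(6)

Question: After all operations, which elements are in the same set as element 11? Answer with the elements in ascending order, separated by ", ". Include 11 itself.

Answer: 2, 10, 11

Derivation:
Step 1: union(3, 9) -> merged; set of 3 now {3, 9}
Step 2: union(4, 3) -> merged; set of 4 now {3, 4, 9}
Step 3: find(10) -> no change; set of 10 is {10}
Step 4: union(6, 12) -> merged; set of 6 now {6, 12}
Step 5: union(7, 1) -> merged; set of 7 now {1, 7}
Step 6: find(0) -> no change; set of 0 is {0}
Step 7: union(11, 10) -> merged; set of 11 now {10, 11}
Step 8: union(5, 6) -> merged; set of 5 now {5, 6, 12}
Step 9: union(3, 4) -> already same set; set of 3 now {3, 4, 9}
Step 10: find(6) -> no change; set of 6 is {5, 6, 12}
Step 11: find(4) -> no change; set of 4 is {3, 4, 9}
Step 12: union(10, 2) -> merged; set of 10 now {2, 10, 11}
Step 13: union(10, 2) -> already same set; set of 10 now {2, 10, 11}
Step 14: find(12) -> no change; set of 12 is {5, 6, 12}
Step 15: find(6) -> no change; set of 6 is {5, 6, 12}
Step 16: find(6) -> no change; set of 6 is {5, 6, 12}
Component of 11: {2, 10, 11}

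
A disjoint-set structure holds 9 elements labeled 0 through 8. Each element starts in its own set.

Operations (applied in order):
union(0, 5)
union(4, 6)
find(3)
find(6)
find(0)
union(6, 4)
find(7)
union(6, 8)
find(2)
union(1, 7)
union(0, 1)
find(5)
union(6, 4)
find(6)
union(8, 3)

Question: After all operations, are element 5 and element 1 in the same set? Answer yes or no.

Answer: yes

Derivation:
Step 1: union(0, 5) -> merged; set of 0 now {0, 5}
Step 2: union(4, 6) -> merged; set of 4 now {4, 6}
Step 3: find(3) -> no change; set of 3 is {3}
Step 4: find(6) -> no change; set of 6 is {4, 6}
Step 5: find(0) -> no change; set of 0 is {0, 5}
Step 6: union(6, 4) -> already same set; set of 6 now {4, 6}
Step 7: find(7) -> no change; set of 7 is {7}
Step 8: union(6, 8) -> merged; set of 6 now {4, 6, 8}
Step 9: find(2) -> no change; set of 2 is {2}
Step 10: union(1, 7) -> merged; set of 1 now {1, 7}
Step 11: union(0, 1) -> merged; set of 0 now {0, 1, 5, 7}
Step 12: find(5) -> no change; set of 5 is {0, 1, 5, 7}
Step 13: union(6, 4) -> already same set; set of 6 now {4, 6, 8}
Step 14: find(6) -> no change; set of 6 is {4, 6, 8}
Step 15: union(8, 3) -> merged; set of 8 now {3, 4, 6, 8}
Set of 5: {0, 1, 5, 7}; 1 is a member.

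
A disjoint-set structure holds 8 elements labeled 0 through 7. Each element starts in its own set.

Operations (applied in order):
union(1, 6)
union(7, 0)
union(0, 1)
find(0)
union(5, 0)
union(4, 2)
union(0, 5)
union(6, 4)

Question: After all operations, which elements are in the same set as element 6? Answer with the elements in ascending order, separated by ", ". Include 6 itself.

Step 1: union(1, 6) -> merged; set of 1 now {1, 6}
Step 2: union(7, 0) -> merged; set of 7 now {0, 7}
Step 3: union(0, 1) -> merged; set of 0 now {0, 1, 6, 7}
Step 4: find(0) -> no change; set of 0 is {0, 1, 6, 7}
Step 5: union(5, 0) -> merged; set of 5 now {0, 1, 5, 6, 7}
Step 6: union(4, 2) -> merged; set of 4 now {2, 4}
Step 7: union(0, 5) -> already same set; set of 0 now {0, 1, 5, 6, 7}
Step 8: union(6, 4) -> merged; set of 6 now {0, 1, 2, 4, 5, 6, 7}
Component of 6: {0, 1, 2, 4, 5, 6, 7}

Answer: 0, 1, 2, 4, 5, 6, 7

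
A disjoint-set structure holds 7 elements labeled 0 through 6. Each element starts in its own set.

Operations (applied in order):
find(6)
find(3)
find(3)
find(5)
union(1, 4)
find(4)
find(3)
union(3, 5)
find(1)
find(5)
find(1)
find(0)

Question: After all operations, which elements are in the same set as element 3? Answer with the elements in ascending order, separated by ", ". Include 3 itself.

Answer: 3, 5

Derivation:
Step 1: find(6) -> no change; set of 6 is {6}
Step 2: find(3) -> no change; set of 3 is {3}
Step 3: find(3) -> no change; set of 3 is {3}
Step 4: find(5) -> no change; set of 5 is {5}
Step 5: union(1, 4) -> merged; set of 1 now {1, 4}
Step 6: find(4) -> no change; set of 4 is {1, 4}
Step 7: find(3) -> no change; set of 3 is {3}
Step 8: union(3, 5) -> merged; set of 3 now {3, 5}
Step 9: find(1) -> no change; set of 1 is {1, 4}
Step 10: find(5) -> no change; set of 5 is {3, 5}
Step 11: find(1) -> no change; set of 1 is {1, 4}
Step 12: find(0) -> no change; set of 0 is {0}
Component of 3: {3, 5}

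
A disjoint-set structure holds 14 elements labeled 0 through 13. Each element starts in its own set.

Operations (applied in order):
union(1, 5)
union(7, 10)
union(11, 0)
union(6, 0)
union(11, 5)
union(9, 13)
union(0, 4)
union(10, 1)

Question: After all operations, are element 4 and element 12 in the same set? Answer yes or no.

Step 1: union(1, 5) -> merged; set of 1 now {1, 5}
Step 2: union(7, 10) -> merged; set of 7 now {7, 10}
Step 3: union(11, 0) -> merged; set of 11 now {0, 11}
Step 4: union(6, 0) -> merged; set of 6 now {0, 6, 11}
Step 5: union(11, 5) -> merged; set of 11 now {0, 1, 5, 6, 11}
Step 6: union(9, 13) -> merged; set of 9 now {9, 13}
Step 7: union(0, 4) -> merged; set of 0 now {0, 1, 4, 5, 6, 11}
Step 8: union(10, 1) -> merged; set of 10 now {0, 1, 4, 5, 6, 7, 10, 11}
Set of 4: {0, 1, 4, 5, 6, 7, 10, 11}; 12 is not a member.

Answer: no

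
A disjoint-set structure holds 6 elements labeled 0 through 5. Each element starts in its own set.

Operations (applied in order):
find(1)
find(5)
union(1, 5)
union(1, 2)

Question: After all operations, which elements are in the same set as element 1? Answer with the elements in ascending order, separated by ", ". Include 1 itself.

Step 1: find(1) -> no change; set of 1 is {1}
Step 2: find(5) -> no change; set of 5 is {5}
Step 3: union(1, 5) -> merged; set of 1 now {1, 5}
Step 4: union(1, 2) -> merged; set of 1 now {1, 2, 5}
Component of 1: {1, 2, 5}

Answer: 1, 2, 5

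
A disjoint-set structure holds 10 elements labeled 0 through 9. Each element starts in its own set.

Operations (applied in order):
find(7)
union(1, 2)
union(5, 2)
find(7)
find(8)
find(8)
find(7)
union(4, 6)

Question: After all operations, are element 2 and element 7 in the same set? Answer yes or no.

Step 1: find(7) -> no change; set of 7 is {7}
Step 2: union(1, 2) -> merged; set of 1 now {1, 2}
Step 3: union(5, 2) -> merged; set of 5 now {1, 2, 5}
Step 4: find(7) -> no change; set of 7 is {7}
Step 5: find(8) -> no change; set of 8 is {8}
Step 6: find(8) -> no change; set of 8 is {8}
Step 7: find(7) -> no change; set of 7 is {7}
Step 8: union(4, 6) -> merged; set of 4 now {4, 6}
Set of 2: {1, 2, 5}; 7 is not a member.

Answer: no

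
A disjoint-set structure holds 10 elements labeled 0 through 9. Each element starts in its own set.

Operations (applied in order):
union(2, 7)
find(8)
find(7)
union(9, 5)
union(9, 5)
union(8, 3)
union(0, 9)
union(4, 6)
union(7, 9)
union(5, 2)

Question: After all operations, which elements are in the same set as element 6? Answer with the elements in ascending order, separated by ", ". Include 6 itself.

Step 1: union(2, 7) -> merged; set of 2 now {2, 7}
Step 2: find(8) -> no change; set of 8 is {8}
Step 3: find(7) -> no change; set of 7 is {2, 7}
Step 4: union(9, 5) -> merged; set of 9 now {5, 9}
Step 5: union(9, 5) -> already same set; set of 9 now {5, 9}
Step 6: union(8, 3) -> merged; set of 8 now {3, 8}
Step 7: union(0, 9) -> merged; set of 0 now {0, 5, 9}
Step 8: union(4, 6) -> merged; set of 4 now {4, 6}
Step 9: union(7, 9) -> merged; set of 7 now {0, 2, 5, 7, 9}
Step 10: union(5, 2) -> already same set; set of 5 now {0, 2, 5, 7, 9}
Component of 6: {4, 6}

Answer: 4, 6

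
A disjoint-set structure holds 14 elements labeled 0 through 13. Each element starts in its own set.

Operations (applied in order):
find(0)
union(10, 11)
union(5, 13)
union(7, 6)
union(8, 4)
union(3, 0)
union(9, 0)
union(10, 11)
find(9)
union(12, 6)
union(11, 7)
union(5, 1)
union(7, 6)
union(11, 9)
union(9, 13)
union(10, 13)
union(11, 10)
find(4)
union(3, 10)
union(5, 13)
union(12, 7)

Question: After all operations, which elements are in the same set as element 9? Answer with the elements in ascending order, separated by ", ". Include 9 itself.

Answer: 0, 1, 3, 5, 6, 7, 9, 10, 11, 12, 13

Derivation:
Step 1: find(0) -> no change; set of 0 is {0}
Step 2: union(10, 11) -> merged; set of 10 now {10, 11}
Step 3: union(5, 13) -> merged; set of 5 now {5, 13}
Step 4: union(7, 6) -> merged; set of 7 now {6, 7}
Step 5: union(8, 4) -> merged; set of 8 now {4, 8}
Step 6: union(3, 0) -> merged; set of 3 now {0, 3}
Step 7: union(9, 0) -> merged; set of 9 now {0, 3, 9}
Step 8: union(10, 11) -> already same set; set of 10 now {10, 11}
Step 9: find(9) -> no change; set of 9 is {0, 3, 9}
Step 10: union(12, 6) -> merged; set of 12 now {6, 7, 12}
Step 11: union(11, 7) -> merged; set of 11 now {6, 7, 10, 11, 12}
Step 12: union(5, 1) -> merged; set of 5 now {1, 5, 13}
Step 13: union(7, 6) -> already same set; set of 7 now {6, 7, 10, 11, 12}
Step 14: union(11, 9) -> merged; set of 11 now {0, 3, 6, 7, 9, 10, 11, 12}
Step 15: union(9, 13) -> merged; set of 9 now {0, 1, 3, 5, 6, 7, 9, 10, 11, 12, 13}
Step 16: union(10, 13) -> already same set; set of 10 now {0, 1, 3, 5, 6, 7, 9, 10, 11, 12, 13}
Step 17: union(11, 10) -> already same set; set of 11 now {0, 1, 3, 5, 6, 7, 9, 10, 11, 12, 13}
Step 18: find(4) -> no change; set of 4 is {4, 8}
Step 19: union(3, 10) -> already same set; set of 3 now {0, 1, 3, 5, 6, 7, 9, 10, 11, 12, 13}
Step 20: union(5, 13) -> already same set; set of 5 now {0, 1, 3, 5, 6, 7, 9, 10, 11, 12, 13}
Step 21: union(12, 7) -> already same set; set of 12 now {0, 1, 3, 5, 6, 7, 9, 10, 11, 12, 13}
Component of 9: {0, 1, 3, 5, 6, 7, 9, 10, 11, 12, 13}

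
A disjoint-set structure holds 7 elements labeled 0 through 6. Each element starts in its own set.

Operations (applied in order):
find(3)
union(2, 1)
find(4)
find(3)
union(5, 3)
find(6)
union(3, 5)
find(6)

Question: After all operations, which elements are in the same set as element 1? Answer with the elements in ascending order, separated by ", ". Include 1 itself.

Step 1: find(3) -> no change; set of 3 is {3}
Step 2: union(2, 1) -> merged; set of 2 now {1, 2}
Step 3: find(4) -> no change; set of 4 is {4}
Step 4: find(3) -> no change; set of 3 is {3}
Step 5: union(5, 3) -> merged; set of 5 now {3, 5}
Step 6: find(6) -> no change; set of 6 is {6}
Step 7: union(3, 5) -> already same set; set of 3 now {3, 5}
Step 8: find(6) -> no change; set of 6 is {6}
Component of 1: {1, 2}

Answer: 1, 2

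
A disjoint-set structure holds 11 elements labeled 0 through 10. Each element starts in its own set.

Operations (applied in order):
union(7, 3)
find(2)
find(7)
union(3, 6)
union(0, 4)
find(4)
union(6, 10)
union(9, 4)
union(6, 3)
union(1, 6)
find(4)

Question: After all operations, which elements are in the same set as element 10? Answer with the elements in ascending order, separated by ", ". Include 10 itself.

Answer: 1, 3, 6, 7, 10

Derivation:
Step 1: union(7, 3) -> merged; set of 7 now {3, 7}
Step 2: find(2) -> no change; set of 2 is {2}
Step 3: find(7) -> no change; set of 7 is {3, 7}
Step 4: union(3, 6) -> merged; set of 3 now {3, 6, 7}
Step 5: union(0, 4) -> merged; set of 0 now {0, 4}
Step 6: find(4) -> no change; set of 4 is {0, 4}
Step 7: union(6, 10) -> merged; set of 6 now {3, 6, 7, 10}
Step 8: union(9, 4) -> merged; set of 9 now {0, 4, 9}
Step 9: union(6, 3) -> already same set; set of 6 now {3, 6, 7, 10}
Step 10: union(1, 6) -> merged; set of 1 now {1, 3, 6, 7, 10}
Step 11: find(4) -> no change; set of 4 is {0, 4, 9}
Component of 10: {1, 3, 6, 7, 10}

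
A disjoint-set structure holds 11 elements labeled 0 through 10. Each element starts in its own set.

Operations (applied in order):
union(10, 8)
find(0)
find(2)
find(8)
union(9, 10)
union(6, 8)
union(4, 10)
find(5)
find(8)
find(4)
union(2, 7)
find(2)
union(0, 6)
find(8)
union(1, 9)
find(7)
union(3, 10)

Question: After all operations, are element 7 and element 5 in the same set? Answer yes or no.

Step 1: union(10, 8) -> merged; set of 10 now {8, 10}
Step 2: find(0) -> no change; set of 0 is {0}
Step 3: find(2) -> no change; set of 2 is {2}
Step 4: find(8) -> no change; set of 8 is {8, 10}
Step 5: union(9, 10) -> merged; set of 9 now {8, 9, 10}
Step 6: union(6, 8) -> merged; set of 6 now {6, 8, 9, 10}
Step 7: union(4, 10) -> merged; set of 4 now {4, 6, 8, 9, 10}
Step 8: find(5) -> no change; set of 5 is {5}
Step 9: find(8) -> no change; set of 8 is {4, 6, 8, 9, 10}
Step 10: find(4) -> no change; set of 4 is {4, 6, 8, 9, 10}
Step 11: union(2, 7) -> merged; set of 2 now {2, 7}
Step 12: find(2) -> no change; set of 2 is {2, 7}
Step 13: union(0, 6) -> merged; set of 0 now {0, 4, 6, 8, 9, 10}
Step 14: find(8) -> no change; set of 8 is {0, 4, 6, 8, 9, 10}
Step 15: union(1, 9) -> merged; set of 1 now {0, 1, 4, 6, 8, 9, 10}
Step 16: find(7) -> no change; set of 7 is {2, 7}
Step 17: union(3, 10) -> merged; set of 3 now {0, 1, 3, 4, 6, 8, 9, 10}
Set of 7: {2, 7}; 5 is not a member.

Answer: no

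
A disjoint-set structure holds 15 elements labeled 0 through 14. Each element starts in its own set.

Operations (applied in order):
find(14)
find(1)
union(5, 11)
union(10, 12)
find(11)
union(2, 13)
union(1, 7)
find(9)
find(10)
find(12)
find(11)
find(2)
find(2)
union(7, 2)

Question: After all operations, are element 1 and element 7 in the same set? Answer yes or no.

Step 1: find(14) -> no change; set of 14 is {14}
Step 2: find(1) -> no change; set of 1 is {1}
Step 3: union(5, 11) -> merged; set of 5 now {5, 11}
Step 4: union(10, 12) -> merged; set of 10 now {10, 12}
Step 5: find(11) -> no change; set of 11 is {5, 11}
Step 6: union(2, 13) -> merged; set of 2 now {2, 13}
Step 7: union(1, 7) -> merged; set of 1 now {1, 7}
Step 8: find(9) -> no change; set of 9 is {9}
Step 9: find(10) -> no change; set of 10 is {10, 12}
Step 10: find(12) -> no change; set of 12 is {10, 12}
Step 11: find(11) -> no change; set of 11 is {5, 11}
Step 12: find(2) -> no change; set of 2 is {2, 13}
Step 13: find(2) -> no change; set of 2 is {2, 13}
Step 14: union(7, 2) -> merged; set of 7 now {1, 2, 7, 13}
Set of 1: {1, 2, 7, 13}; 7 is a member.

Answer: yes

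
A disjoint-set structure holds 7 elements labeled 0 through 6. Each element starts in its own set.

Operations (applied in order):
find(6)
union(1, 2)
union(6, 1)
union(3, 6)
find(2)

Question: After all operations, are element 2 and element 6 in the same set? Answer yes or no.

Answer: yes

Derivation:
Step 1: find(6) -> no change; set of 6 is {6}
Step 2: union(1, 2) -> merged; set of 1 now {1, 2}
Step 3: union(6, 1) -> merged; set of 6 now {1, 2, 6}
Step 4: union(3, 6) -> merged; set of 3 now {1, 2, 3, 6}
Step 5: find(2) -> no change; set of 2 is {1, 2, 3, 6}
Set of 2: {1, 2, 3, 6}; 6 is a member.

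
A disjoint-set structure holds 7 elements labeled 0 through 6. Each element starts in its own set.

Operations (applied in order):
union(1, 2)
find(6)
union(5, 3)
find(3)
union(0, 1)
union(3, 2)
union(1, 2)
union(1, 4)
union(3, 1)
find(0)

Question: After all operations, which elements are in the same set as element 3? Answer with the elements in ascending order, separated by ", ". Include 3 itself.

Step 1: union(1, 2) -> merged; set of 1 now {1, 2}
Step 2: find(6) -> no change; set of 6 is {6}
Step 3: union(5, 3) -> merged; set of 5 now {3, 5}
Step 4: find(3) -> no change; set of 3 is {3, 5}
Step 5: union(0, 1) -> merged; set of 0 now {0, 1, 2}
Step 6: union(3, 2) -> merged; set of 3 now {0, 1, 2, 3, 5}
Step 7: union(1, 2) -> already same set; set of 1 now {0, 1, 2, 3, 5}
Step 8: union(1, 4) -> merged; set of 1 now {0, 1, 2, 3, 4, 5}
Step 9: union(3, 1) -> already same set; set of 3 now {0, 1, 2, 3, 4, 5}
Step 10: find(0) -> no change; set of 0 is {0, 1, 2, 3, 4, 5}
Component of 3: {0, 1, 2, 3, 4, 5}

Answer: 0, 1, 2, 3, 4, 5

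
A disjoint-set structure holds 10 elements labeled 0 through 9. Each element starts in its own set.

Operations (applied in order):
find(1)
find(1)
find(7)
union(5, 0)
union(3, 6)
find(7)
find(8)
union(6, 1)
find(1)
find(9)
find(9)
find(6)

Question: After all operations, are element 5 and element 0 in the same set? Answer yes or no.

Step 1: find(1) -> no change; set of 1 is {1}
Step 2: find(1) -> no change; set of 1 is {1}
Step 3: find(7) -> no change; set of 7 is {7}
Step 4: union(5, 0) -> merged; set of 5 now {0, 5}
Step 5: union(3, 6) -> merged; set of 3 now {3, 6}
Step 6: find(7) -> no change; set of 7 is {7}
Step 7: find(8) -> no change; set of 8 is {8}
Step 8: union(6, 1) -> merged; set of 6 now {1, 3, 6}
Step 9: find(1) -> no change; set of 1 is {1, 3, 6}
Step 10: find(9) -> no change; set of 9 is {9}
Step 11: find(9) -> no change; set of 9 is {9}
Step 12: find(6) -> no change; set of 6 is {1, 3, 6}
Set of 5: {0, 5}; 0 is a member.

Answer: yes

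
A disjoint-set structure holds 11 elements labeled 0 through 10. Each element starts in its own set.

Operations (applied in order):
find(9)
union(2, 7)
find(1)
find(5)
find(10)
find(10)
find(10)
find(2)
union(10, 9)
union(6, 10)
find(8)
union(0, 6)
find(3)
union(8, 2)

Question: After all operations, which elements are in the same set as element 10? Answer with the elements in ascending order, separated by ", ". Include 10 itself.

Answer: 0, 6, 9, 10

Derivation:
Step 1: find(9) -> no change; set of 9 is {9}
Step 2: union(2, 7) -> merged; set of 2 now {2, 7}
Step 3: find(1) -> no change; set of 1 is {1}
Step 4: find(5) -> no change; set of 5 is {5}
Step 5: find(10) -> no change; set of 10 is {10}
Step 6: find(10) -> no change; set of 10 is {10}
Step 7: find(10) -> no change; set of 10 is {10}
Step 8: find(2) -> no change; set of 2 is {2, 7}
Step 9: union(10, 9) -> merged; set of 10 now {9, 10}
Step 10: union(6, 10) -> merged; set of 6 now {6, 9, 10}
Step 11: find(8) -> no change; set of 8 is {8}
Step 12: union(0, 6) -> merged; set of 0 now {0, 6, 9, 10}
Step 13: find(3) -> no change; set of 3 is {3}
Step 14: union(8, 2) -> merged; set of 8 now {2, 7, 8}
Component of 10: {0, 6, 9, 10}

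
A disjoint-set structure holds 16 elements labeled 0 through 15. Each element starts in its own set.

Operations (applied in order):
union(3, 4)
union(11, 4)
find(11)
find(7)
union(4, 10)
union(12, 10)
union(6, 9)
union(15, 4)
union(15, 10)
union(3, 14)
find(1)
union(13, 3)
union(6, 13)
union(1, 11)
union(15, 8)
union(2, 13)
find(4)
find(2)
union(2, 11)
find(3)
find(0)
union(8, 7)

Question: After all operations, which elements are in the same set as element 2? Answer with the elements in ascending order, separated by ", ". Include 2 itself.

Answer: 1, 2, 3, 4, 6, 7, 8, 9, 10, 11, 12, 13, 14, 15

Derivation:
Step 1: union(3, 4) -> merged; set of 3 now {3, 4}
Step 2: union(11, 4) -> merged; set of 11 now {3, 4, 11}
Step 3: find(11) -> no change; set of 11 is {3, 4, 11}
Step 4: find(7) -> no change; set of 7 is {7}
Step 5: union(4, 10) -> merged; set of 4 now {3, 4, 10, 11}
Step 6: union(12, 10) -> merged; set of 12 now {3, 4, 10, 11, 12}
Step 7: union(6, 9) -> merged; set of 6 now {6, 9}
Step 8: union(15, 4) -> merged; set of 15 now {3, 4, 10, 11, 12, 15}
Step 9: union(15, 10) -> already same set; set of 15 now {3, 4, 10, 11, 12, 15}
Step 10: union(3, 14) -> merged; set of 3 now {3, 4, 10, 11, 12, 14, 15}
Step 11: find(1) -> no change; set of 1 is {1}
Step 12: union(13, 3) -> merged; set of 13 now {3, 4, 10, 11, 12, 13, 14, 15}
Step 13: union(6, 13) -> merged; set of 6 now {3, 4, 6, 9, 10, 11, 12, 13, 14, 15}
Step 14: union(1, 11) -> merged; set of 1 now {1, 3, 4, 6, 9, 10, 11, 12, 13, 14, 15}
Step 15: union(15, 8) -> merged; set of 15 now {1, 3, 4, 6, 8, 9, 10, 11, 12, 13, 14, 15}
Step 16: union(2, 13) -> merged; set of 2 now {1, 2, 3, 4, 6, 8, 9, 10, 11, 12, 13, 14, 15}
Step 17: find(4) -> no change; set of 4 is {1, 2, 3, 4, 6, 8, 9, 10, 11, 12, 13, 14, 15}
Step 18: find(2) -> no change; set of 2 is {1, 2, 3, 4, 6, 8, 9, 10, 11, 12, 13, 14, 15}
Step 19: union(2, 11) -> already same set; set of 2 now {1, 2, 3, 4, 6, 8, 9, 10, 11, 12, 13, 14, 15}
Step 20: find(3) -> no change; set of 3 is {1, 2, 3, 4, 6, 8, 9, 10, 11, 12, 13, 14, 15}
Step 21: find(0) -> no change; set of 0 is {0}
Step 22: union(8, 7) -> merged; set of 8 now {1, 2, 3, 4, 6, 7, 8, 9, 10, 11, 12, 13, 14, 15}
Component of 2: {1, 2, 3, 4, 6, 7, 8, 9, 10, 11, 12, 13, 14, 15}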